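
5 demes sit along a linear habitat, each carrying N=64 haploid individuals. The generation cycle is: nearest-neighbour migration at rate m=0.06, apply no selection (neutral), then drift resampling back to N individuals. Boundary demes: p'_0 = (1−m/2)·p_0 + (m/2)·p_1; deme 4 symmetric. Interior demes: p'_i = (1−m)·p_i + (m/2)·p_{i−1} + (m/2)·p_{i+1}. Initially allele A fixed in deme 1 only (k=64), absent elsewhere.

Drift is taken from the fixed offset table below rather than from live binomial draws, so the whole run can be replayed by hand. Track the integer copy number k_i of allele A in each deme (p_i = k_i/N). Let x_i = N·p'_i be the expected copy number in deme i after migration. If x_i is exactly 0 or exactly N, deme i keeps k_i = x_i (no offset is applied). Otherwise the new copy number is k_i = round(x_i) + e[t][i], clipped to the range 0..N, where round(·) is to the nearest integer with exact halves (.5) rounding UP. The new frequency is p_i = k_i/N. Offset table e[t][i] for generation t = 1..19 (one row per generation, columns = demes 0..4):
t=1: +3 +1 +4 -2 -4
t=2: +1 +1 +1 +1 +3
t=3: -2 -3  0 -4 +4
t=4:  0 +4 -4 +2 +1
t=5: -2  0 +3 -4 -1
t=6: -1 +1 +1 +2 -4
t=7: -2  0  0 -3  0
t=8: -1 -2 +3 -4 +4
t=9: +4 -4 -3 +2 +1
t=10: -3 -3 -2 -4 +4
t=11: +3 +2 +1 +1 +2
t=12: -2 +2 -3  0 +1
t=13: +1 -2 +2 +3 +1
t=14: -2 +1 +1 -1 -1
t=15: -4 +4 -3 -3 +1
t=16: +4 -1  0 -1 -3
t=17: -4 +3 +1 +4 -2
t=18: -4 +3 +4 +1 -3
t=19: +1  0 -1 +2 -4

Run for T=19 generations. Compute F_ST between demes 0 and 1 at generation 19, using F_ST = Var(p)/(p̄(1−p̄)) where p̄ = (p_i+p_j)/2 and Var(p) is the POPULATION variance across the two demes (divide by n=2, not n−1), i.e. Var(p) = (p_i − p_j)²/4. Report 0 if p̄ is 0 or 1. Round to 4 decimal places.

t=0: k=[0 64 0 0 0]
t=1: x=[1.9200 60.1600 1.9200 0.0000 0.0000] k=[5 61 6 0 0]
t=2: x=[6.6800 57.6700 7.4700 0.1800 0.0000] k=[8 59 8 1 0]
t=3: x=[9.5300 55.9400 9.3200 1.1800 0.0300] k=[8 53 9 0 4]
t=4: x=[9.3500 50.3300 10.0500 0.3900 3.8800] k=[9 54 6 2 5]
t=5: x=[10.3500 51.2100 7.3200 2.2100 4.9100] k=[8 51 10 0 4]
t=6: x=[9.2900 48.4800 10.9300 0.4200 3.8800] k=[8 49 12 2 0]
t=7: x=[9.2300 46.6600 12.8100 2.2400 0.0600] k=[7 47 13 0 0]
t=8: x=[8.2000 44.7800 13.6300 0.3900 0.0000] k=[7 43 17 0 0]
t=9: x=[8.0800 41.1400 17.2700 0.5100 0.0000] k=[12 37 14 3 0]
t=10: x=[12.7500 35.5600 14.3600 3.2400 0.0900] k=[10 33 12 0 4]
t=11: x=[10.6900 31.6800 12.2700 0.4800 3.8800] k=[14 34 13 1 6]
t=12: x=[14.6000 32.7700 13.2700 1.5100 5.8500] k=[13 35 10 2 7]
t=13: x=[13.6600 33.5900 10.5100 2.3900 6.8500] k=[15 32 13 5 8]
t=14: x=[15.5100 30.9200 13.3300 5.3300 7.9100] k=[14 32 14 4 7]
t=15: x=[14.5400 30.9200 14.2400 4.3900 6.9100] k=[11 35 11 1 8]
t=16: x=[11.7200 33.5600 11.4200 1.5100 7.7900] k=[16 33 11 1 5]
t=17: x=[16.5100 31.8300 11.3600 1.4200 4.8800] k=[13 35 12 5 3]
t=18: x=[13.6600 33.6500 12.4800 5.1500 3.0600] k=[10 37 16 6 0]
t=19: x=[10.8100 35.5600 16.3300 6.1200 0.1800] k=[12 36 15 8 0]

0.1500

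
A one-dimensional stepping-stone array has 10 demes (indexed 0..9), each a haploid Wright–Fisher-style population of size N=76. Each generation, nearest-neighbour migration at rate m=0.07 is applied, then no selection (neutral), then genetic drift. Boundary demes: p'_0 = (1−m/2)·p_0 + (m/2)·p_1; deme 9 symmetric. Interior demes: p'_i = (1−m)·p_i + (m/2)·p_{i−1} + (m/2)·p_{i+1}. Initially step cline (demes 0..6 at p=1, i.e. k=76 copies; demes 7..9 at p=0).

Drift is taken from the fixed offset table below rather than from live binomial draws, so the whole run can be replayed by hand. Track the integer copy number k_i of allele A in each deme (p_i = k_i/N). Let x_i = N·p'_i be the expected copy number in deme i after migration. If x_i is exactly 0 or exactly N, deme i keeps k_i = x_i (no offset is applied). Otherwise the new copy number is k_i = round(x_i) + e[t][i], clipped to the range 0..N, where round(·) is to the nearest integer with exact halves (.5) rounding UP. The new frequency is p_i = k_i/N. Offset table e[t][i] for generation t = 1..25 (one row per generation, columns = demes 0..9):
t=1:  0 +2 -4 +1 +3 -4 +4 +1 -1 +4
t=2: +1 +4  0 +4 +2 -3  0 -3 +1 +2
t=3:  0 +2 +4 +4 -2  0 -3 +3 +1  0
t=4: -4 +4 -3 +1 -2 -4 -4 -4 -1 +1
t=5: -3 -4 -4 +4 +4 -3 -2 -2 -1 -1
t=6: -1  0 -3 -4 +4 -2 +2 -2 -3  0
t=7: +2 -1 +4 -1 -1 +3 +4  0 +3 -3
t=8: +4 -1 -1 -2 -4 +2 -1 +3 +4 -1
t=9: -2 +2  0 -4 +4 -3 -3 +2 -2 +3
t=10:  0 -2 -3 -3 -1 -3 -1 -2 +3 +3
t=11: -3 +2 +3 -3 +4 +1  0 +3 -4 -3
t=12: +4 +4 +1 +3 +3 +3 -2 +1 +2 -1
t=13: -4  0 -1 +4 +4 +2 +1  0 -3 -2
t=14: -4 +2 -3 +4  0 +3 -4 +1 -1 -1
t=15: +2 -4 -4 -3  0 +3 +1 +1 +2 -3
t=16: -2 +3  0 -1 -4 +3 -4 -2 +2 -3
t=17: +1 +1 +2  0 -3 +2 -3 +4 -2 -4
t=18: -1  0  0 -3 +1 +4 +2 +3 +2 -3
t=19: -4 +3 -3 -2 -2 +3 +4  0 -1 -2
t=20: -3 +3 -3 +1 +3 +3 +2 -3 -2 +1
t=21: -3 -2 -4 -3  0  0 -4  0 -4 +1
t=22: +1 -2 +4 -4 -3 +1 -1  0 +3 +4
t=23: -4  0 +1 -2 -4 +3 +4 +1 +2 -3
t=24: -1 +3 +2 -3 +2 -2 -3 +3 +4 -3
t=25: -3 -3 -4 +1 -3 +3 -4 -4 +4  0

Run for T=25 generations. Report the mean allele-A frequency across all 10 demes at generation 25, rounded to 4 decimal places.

t=0: k=[76 76 76 76 76 76 76 0 0 0]
t=1: x=[76.0000 76.0000 76.0000 76.0000 76.0000 76.0000 73.3400 2.6600 0.0000 0.0000] k=[76 76 76 76 76 76 76 4 0 0]
t=2: x=[76.0000 76.0000 76.0000 76.0000 76.0000 76.0000 73.4800 6.3800 0.1400 0.0000] k=[76 76 76 76 76 76 73 3 1 0]
t=3: x=[76.0000 76.0000 76.0000 76.0000 76.0000 75.8950 70.6550 5.3800 1.0350 0.0350] k=[76 76 76 76 76 76 68 8 2 0]
t=4: x=[76.0000 76.0000 76.0000 76.0000 76.0000 75.7200 66.1800 9.8900 2.1400 0.0700] k=[76 76 76 76 76 72 62 6 1 1]
t=5: x=[76.0000 76.0000 76.0000 76.0000 75.8600 71.7900 60.3900 7.7850 1.1750 1.0000] k=[76 76 76 76 76 69 58 6 0 0]
t=6: x=[76.0000 76.0000 76.0000 76.0000 75.7550 68.8600 56.5650 7.6100 0.2100 0.0000] k=[76 76 76 76 76 67 59 6 0 0]
t=7: x=[76.0000 76.0000 76.0000 76.0000 75.6850 67.0350 57.4250 7.6450 0.2100 0.0000] k=[76 76 76 76 75 70 61 8 3 0]
t=8: x=[76.0000 76.0000 76.0000 75.9650 74.8600 69.8600 59.4600 9.6800 3.0700 0.1050] k=[76 76 76 74 71 72 58 13 7 0]
t=9: x=[76.0000 76.0000 75.9300 73.9650 71.1400 71.4750 56.9150 14.3650 6.9650 0.2450] k=[76 76 76 70 75 68 54 16 5 3]
t=10: x=[76.0000 76.0000 75.7900 70.3850 74.5800 67.7550 53.1600 16.9450 5.3150 3.0700] k=[76 76 73 67 74 65 52 15 8 6]
t=11: x=[76.0000 75.8950 72.8950 67.4550 73.4400 64.8600 51.1600 16.0500 8.1750 6.0700] k=[76 76 76 64 76 66 51 19 4 3]
t=12: x=[76.0000 76.0000 75.5800 64.8400 75.2300 65.8250 50.4050 19.5950 4.4900 3.0350] k=[76 76 76 68 76 69 48 21 6 2]
t=13: x=[76.0000 76.0000 75.7200 68.5600 75.4750 68.5100 47.7900 21.4200 6.3850 2.1400] k=[76 76 75 73 76 71 49 21 3 0]
t=14: x=[76.0000 75.9650 74.9650 73.1750 75.7200 70.4050 48.7900 21.3500 3.5250 0.1050] k=[76 76 72 76 76 73 45 22 3 0]
t=15: x=[76.0000 75.8600 72.2800 75.8600 75.8950 72.1250 45.1750 22.1400 3.5600 0.1050] k=[76 72 68 73 76 75 46 23 6 0]
t=16: x=[75.8600 72.0000 68.3150 72.9300 75.8600 74.0200 46.2100 23.2100 6.3850 0.2100] k=[74 75 68 72 72 76 42 21 8 0]
t=17: x=[74.0350 74.7200 68.3850 71.8600 72.1400 74.6700 42.4550 21.2800 8.1750 0.2800] k=[75 76 70 72 69 76 39 25 6 0]
t=18: x=[75.0350 75.7550 70.2800 71.8250 69.3500 74.4600 39.8050 24.8250 6.4550 0.2100] k=[74 76 70 69 70 76 42 28 8 0]
t=19: x=[74.0700 75.7200 70.1750 69.0700 70.1750 74.6000 42.7000 27.7900 8.4200 0.2800] k=[70 76 67 67 68 76 47 28 7 0]
t=20: x=[70.2100 75.4750 67.3150 67.0350 68.2450 74.7050 47.3500 27.9300 7.4900 0.2450] k=[67 76 64 68 71 76 49 25 5 1]
t=21: x=[67.3150 75.2650 64.5600 67.9650 71.0700 74.8800 49.1050 25.1400 5.5600 1.1400] k=[64 73 61 65 71 75 45 25 2 2]
t=22: x=[64.3150 72.2650 61.5600 65.0700 70.9300 73.8100 45.3500 24.8950 2.8050 2.0000] k=[65 70 66 61 68 75 44 25 6 6]
t=23: x=[65.1750 69.6850 65.9650 61.4200 68.0000 73.6700 44.4200 25.0000 6.6650 6.0000] k=[61 70 67 59 64 76 48 26 9 3]
t=24: x=[61.3150 69.5800 66.8250 59.4550 64.2450 74.6000 48.2100 26.1750 9.3850 3.2100] k=[60 73 69 56 66 73 45 29 13 0]
t=25: x=[60.4550 72.4050 68.6850 56.8050 65.8950 71.7750 45.4200 29.0000 13.1050 0.4550] k=[57 69 65 58 63 75 41 25 17 0]

0.6184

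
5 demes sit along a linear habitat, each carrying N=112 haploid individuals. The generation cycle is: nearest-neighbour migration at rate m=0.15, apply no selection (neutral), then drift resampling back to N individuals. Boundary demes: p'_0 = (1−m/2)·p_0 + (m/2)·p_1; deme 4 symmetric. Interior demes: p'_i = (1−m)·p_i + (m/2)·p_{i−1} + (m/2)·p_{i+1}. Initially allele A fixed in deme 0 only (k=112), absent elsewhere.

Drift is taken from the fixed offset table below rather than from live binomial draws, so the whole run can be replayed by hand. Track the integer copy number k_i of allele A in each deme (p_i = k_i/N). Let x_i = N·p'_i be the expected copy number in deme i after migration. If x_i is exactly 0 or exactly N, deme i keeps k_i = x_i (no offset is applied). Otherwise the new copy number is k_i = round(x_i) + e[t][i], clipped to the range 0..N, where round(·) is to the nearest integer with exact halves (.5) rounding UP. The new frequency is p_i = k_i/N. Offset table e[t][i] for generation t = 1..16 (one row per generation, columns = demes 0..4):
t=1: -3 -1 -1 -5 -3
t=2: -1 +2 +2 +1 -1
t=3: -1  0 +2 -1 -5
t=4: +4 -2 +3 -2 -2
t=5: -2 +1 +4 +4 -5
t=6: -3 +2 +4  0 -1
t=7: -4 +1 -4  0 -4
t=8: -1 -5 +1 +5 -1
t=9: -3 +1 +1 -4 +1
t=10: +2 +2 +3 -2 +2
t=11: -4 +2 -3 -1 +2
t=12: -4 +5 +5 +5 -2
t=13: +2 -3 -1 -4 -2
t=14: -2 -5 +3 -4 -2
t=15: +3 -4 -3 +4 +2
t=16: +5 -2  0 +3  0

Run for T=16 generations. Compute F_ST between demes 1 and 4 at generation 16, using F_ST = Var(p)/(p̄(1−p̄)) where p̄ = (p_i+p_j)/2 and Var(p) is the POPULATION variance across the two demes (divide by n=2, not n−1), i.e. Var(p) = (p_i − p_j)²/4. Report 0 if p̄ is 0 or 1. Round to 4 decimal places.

0.1045

t=0: k=[112 0 0 0 0]
t=1: x=[103.6000 8.4000 0.0000 0.0000 0.0000] k=[101 7 0 0 0]
t=2: x=[93.9500 13.5250 0.5250 0.0000 0.0000] k=[93 16 3 0 0]
t=3: x=[87.2250 20.8000 3.7500 0.2250 0.0000] k=[86 21 6 0 0]
t=4: x=[81.1250 24.7500 6.6750 0.4500 0.0000] k=[85 23 10 0 0]
t=5: x=[80.3500 26.6750 10.2250 0.7500 0.0000] k=[78 28 14 5 0]
t=6: x=[74.2500 30.7000 14.3750 5.3000 0.3750] k=[71 33 18 5 0]
t=7: x=[68.1500 34.7250 18.1500 5.6000 0.3750] k=[64 36 14 6 0]
t=8: x=[61.9000 36.4500 15.0500 6.1500 0.4500] k=[61 31 16 11 0]
t=9: x=[58.7500 32.1250 16.7500 10.5500 0.8250] k=[56 33 18 7 2]
t=10: x=[54.2750 33.6000 18.3000 7.4500 2.3750] k=[56 36 21 5 4]
t=11: x=[54.5000 36.3750 20.9250 6.1250 4.0750] k=[51 38 18 5 6]
t=12: x=[50.0250 37.4750 18.5250 6.0500 5.9250] k=[46 42 24 11 4]
t=13: x=[45.7000 40.9500 24.3750 11.4500 4.5250] k=[48 38 23 7 3]
t=14: x=[47.2500 37.6250 22.9250 7.9000 3.3000] k=[45 33 26 4 1]
t=15: x=[44.1000 33.3750 24.8750 5.4250 1.2250] k=[47 29 22 9 3]
t=16: x=[45.6500 29.8250 21.5500 9.5250 3.4500] k=[51 28 22 13 3]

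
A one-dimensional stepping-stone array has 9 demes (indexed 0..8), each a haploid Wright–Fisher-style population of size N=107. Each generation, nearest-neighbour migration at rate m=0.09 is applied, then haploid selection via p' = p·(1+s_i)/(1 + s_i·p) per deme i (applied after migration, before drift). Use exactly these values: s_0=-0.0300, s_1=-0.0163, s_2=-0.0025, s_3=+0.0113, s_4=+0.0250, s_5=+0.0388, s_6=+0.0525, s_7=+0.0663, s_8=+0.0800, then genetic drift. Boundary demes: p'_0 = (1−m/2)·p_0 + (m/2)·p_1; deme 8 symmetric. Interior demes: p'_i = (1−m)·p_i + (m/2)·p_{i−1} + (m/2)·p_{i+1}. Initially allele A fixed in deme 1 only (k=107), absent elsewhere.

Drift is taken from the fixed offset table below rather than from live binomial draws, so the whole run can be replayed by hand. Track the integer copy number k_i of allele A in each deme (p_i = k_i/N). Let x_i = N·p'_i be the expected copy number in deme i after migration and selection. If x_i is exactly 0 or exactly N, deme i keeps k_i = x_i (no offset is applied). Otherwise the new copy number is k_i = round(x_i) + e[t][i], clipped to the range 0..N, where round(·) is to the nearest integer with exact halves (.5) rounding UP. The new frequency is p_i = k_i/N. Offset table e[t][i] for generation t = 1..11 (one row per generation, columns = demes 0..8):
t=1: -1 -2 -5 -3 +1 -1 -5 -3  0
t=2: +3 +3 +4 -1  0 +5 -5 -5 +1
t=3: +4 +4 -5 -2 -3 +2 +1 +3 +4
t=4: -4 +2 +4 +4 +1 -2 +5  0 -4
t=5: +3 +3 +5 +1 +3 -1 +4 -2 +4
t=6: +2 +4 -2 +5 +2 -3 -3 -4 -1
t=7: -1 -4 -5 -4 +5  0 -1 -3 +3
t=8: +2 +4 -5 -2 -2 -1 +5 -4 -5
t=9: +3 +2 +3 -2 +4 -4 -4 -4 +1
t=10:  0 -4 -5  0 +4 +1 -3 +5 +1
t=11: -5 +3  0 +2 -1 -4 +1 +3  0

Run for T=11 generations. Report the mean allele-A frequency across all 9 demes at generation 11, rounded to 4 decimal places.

0.1319

t=0: k=[0 107 0 0 0 0 0 0 0]
t=1: x=[4.6769 97.2250 4.8035 0.0000 0.0000 0.0000 0.0000 0.0000 0.0000] k=[4 95 0 0 0 0 0 0 0]
t=2: x=[7.8700 86.3576 4.2647 0.0000 0.0000 0.0000 0.0000 0.0000 0.0000] k=[11 89 8 0 0 0 0 0 0]
t=3: x=[14.1322 81.5274 11.2598 0.3641 0.0000 0.0000 0.0000 0.0000 0.0000] k=[18 86 6 0 0 0 0 0 0]
t=4: x=[20.5495 79.0016 9.3087 0.2730 0.0000 0.0000 0.0000 0.0000 0.0000] k=[17 81 13 4 0 0 0 0 0]
t=5: x=[19.3917 74.6906 15.6216 4.2708 0.1845 0.0000 0.0000 0.0000 0.0000] k=[22 78 21 5 3 0 0 0 0]
t=6: x=[23.9490 72.5321 22.8001 5.6902 3.0268 0.1402 0.0000 0.0000 0.0000] k=[26 77 21 11 5 0 0 0 0]
t=7: x=[27.6656 71.7979 23.0247 11.2930 5.1650 0.2337 0.0000 0.0000 0.0000] k=[27 68 18 7 10 0 0 0 0]
t=8: x=[28.2078 63.4813 19.7147 7.7100 9.6292 0.4674 0.0000 0.0000 0.0000] k=[30 67 15 6 8 0 0 0 0]
t=9: x=[30.9902 62.5686 16.8993 6.5639 7.7251 0.3739 0.0000 0.0000 0.0000] k=[34 65 20 5 12 0 0 0 0]
t=10: x=[34.6773 61.1499 21.3073 6.0539 11.3940 0.5608 0.0000 0.0000 0.0000] k=[35 57 16 6 15 2 0 0 0]
t=11: x=[35.2662 53.7254 17.3586 6.9274 14.3134 2.5895 0.0947 0.0000 0.0000] k=[30 57 17 9 13 0 1 0 0]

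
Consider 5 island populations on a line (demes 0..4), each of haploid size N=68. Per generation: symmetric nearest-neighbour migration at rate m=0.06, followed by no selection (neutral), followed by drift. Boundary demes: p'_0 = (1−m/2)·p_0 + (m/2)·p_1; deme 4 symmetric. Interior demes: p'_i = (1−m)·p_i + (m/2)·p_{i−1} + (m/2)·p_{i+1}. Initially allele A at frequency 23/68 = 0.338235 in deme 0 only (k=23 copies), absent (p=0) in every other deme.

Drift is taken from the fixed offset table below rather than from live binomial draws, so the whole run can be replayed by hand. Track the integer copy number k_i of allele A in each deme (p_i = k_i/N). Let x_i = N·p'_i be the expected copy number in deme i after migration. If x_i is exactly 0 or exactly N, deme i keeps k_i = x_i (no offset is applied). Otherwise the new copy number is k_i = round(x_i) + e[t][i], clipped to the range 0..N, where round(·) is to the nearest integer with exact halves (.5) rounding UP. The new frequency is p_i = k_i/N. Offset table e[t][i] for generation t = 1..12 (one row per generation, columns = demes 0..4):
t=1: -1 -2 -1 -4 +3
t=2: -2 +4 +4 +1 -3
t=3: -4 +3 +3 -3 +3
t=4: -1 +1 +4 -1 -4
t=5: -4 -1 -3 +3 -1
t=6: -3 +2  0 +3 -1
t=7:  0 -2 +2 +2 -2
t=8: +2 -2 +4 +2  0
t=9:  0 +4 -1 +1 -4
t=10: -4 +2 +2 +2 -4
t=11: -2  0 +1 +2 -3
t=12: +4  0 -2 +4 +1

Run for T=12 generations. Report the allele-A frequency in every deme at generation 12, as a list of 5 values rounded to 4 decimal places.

t=0: k=[23 0 0 0 0]
t=1: x=[22.3100 0.6900 0.0000 0.0000 0.0000] k=[21 0 0 0 0]
t=2: x=[20.3700 0.6300 0.0000 0.0000 0.0000] k=[18 5 0 0 0]
t=3: x=[17.6100 5.2400 0.1500 0.0000 0.0000] k=[14 8 3 0 0]
t=4: x=[13.8200 8.0300 3.0600 0.0900 0.0000] k=[13 9 7 0 0]
t=5: x=[12.8800 9.0600 6.8500 0.2100 0.0000] k=[9 8 4 3 0]
t=6: x=[8.9700 7.9100 4.0900 2.9400 0.0900] k=[6 10 4 6 0]
t=7: x=[6.1200 9.7000 4.2400 5.7600 0.1800] k=[6 8 6 8 0]
t=8: x=[6.0600 7.8800 6.1200 7.7000 0.2400] k=[8 6 10 10 0]
t=9: x=[7.9400 6.1800 9.8800 9.7000 0.3000] k=[8 10 9 11 0]
t=10: x=[8.0600 9.9100 9.0900 10.6100 0.3300] k=[4 12 11 13 0]
t=11: x=[4.2400 11.7300 11.0900 12.5500 0.3900] k=[2 12 12 15 0]
t=12: x=[2.3000 11.7000 12.0900 14.4600 0.4500] k=[6 12 10 18 1]

[0.0882, 0.1765, 0.1471, 0.2647, 0.0147]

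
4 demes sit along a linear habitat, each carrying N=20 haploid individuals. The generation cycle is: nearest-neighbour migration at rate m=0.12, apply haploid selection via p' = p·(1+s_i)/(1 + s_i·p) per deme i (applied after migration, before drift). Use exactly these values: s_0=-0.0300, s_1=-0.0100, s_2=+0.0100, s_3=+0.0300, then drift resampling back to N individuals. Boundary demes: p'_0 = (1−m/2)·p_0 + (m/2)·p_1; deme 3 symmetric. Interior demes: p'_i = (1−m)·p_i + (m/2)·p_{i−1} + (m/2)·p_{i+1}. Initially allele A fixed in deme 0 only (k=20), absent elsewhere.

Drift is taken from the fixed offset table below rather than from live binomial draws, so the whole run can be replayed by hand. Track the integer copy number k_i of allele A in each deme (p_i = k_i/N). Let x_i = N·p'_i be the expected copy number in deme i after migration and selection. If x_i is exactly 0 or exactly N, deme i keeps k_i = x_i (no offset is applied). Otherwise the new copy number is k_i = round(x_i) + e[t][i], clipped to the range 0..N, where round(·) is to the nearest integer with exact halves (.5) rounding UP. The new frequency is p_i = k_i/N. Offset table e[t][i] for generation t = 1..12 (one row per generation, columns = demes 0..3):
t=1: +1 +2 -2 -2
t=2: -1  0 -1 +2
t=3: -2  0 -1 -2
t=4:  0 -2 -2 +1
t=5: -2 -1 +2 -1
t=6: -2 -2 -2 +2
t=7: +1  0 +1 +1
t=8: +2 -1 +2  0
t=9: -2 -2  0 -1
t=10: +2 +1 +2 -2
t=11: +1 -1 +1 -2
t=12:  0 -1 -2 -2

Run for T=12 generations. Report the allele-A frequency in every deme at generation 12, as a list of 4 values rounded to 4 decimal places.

t=0: k=[20 0 0 0]
t=1: x=[18.7652 1.1887 0.0000 0.0000] k=[20 3 0 0]
t=2: x=[18.9501 3.8089 0.1818 0.0000] k=[18 4 0 0]
t=3: x=[17.0850 4.5645 0.2424 0.0000] k=[15 5 0 0]
t=4: x=[14.2764 5.2609 0.3030 0.0000] k=[14 3 0 0]
t=5: x=[13.2040 3.4512 0.1818 0.0000] k=[11 2 2 0]
t=6: x=[10.3079 2.5178 1.8970 0.1236] k=[8 1 0 2]
t=7: x=[7.4372 1.3473 0.1818 1.9310] k=[8 1 1 3]
t=8: x=[7.4372 1.4068 1.1306 2.9536] k=[9 0 3 3]
t=9: x=[8.3117 0.7131 2.8442 3.0762] k=[6 0 3 2]
t=10: x=[5.5175 0.5347 2.7838 2.1153] k=[8 2 5 0]
t=11: x=[7.4967 2.5178 4.5549 0.3089] k=[8 2 6 0]
t=12: x=[7.4967 2.5774 5.4393 0.3706] k=[7 2 3 0]

[0.3500, 0.1000, 0.1500, 0.0000]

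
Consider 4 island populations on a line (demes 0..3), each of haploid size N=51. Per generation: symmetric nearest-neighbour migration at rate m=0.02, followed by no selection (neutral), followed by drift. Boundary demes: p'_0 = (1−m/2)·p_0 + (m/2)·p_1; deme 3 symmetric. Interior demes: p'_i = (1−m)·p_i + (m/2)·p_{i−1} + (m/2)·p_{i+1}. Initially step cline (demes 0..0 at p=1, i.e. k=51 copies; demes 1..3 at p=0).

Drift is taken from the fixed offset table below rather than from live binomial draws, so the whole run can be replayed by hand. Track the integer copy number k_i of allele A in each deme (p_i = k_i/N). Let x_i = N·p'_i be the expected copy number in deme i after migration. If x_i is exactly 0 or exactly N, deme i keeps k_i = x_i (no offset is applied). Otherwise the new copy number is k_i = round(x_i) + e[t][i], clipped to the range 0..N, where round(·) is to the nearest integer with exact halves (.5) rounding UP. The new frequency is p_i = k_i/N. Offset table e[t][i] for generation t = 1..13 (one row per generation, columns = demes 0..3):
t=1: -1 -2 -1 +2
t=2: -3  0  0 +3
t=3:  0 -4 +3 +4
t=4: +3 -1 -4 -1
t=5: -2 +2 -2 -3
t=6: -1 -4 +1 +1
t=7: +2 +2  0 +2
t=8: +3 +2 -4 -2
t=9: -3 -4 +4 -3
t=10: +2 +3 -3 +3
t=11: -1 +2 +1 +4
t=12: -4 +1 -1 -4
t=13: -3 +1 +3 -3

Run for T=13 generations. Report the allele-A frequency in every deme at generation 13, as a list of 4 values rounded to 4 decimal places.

t=0: k=[51 0 0 0]
t=1: x=[50.4900 0.5100 0.0000 0.0000] k=[49 0 0 0]
t=2: x=[48.5100 0.4900 0.0000 0.0000] k=[46 0 0 0]
t=3: x=[45.5400 0.4600 0.0000 0.0000] k=[46 0 0 0]
t=4: x=[45.5400 0.4600 0.0000 0.0000] k=[49 0 0 0]
t=5: x=[48.5100 0.4900 0.0000 0.0000] k=[47 2 0 0]
t=6: x=[46.5500 2.4300 0.0200 0.0000] k=[46 0 1 0]
t=7: x=[45.5400 0.4700 0.9800 0.0100] k=[48 2 1 2]
t=8: x=[47.5400 2.4500 1.0200 1.9900] k=[51 4 0 0]
t=9: x=[50.5300 4.4300 0.0400 0.0000] k=[48 0 4 0]
t=10: x=[47.5200 0.5200 3.9200 0.0400] k=[50 4 1 3]
t=11: x=[49.5400 4.4300 1.0500 2.9800] k=[49 6 2 7]
t=12: x=[48.5700 6.3900 2.0900 6.9500] k=[45 7 1 3]
t=13: x=[44.6200 7.3200 1.0800 2.9800] k=[42 8 4 0]

[0.8235, 0.1569, 0.0784, 0.0000]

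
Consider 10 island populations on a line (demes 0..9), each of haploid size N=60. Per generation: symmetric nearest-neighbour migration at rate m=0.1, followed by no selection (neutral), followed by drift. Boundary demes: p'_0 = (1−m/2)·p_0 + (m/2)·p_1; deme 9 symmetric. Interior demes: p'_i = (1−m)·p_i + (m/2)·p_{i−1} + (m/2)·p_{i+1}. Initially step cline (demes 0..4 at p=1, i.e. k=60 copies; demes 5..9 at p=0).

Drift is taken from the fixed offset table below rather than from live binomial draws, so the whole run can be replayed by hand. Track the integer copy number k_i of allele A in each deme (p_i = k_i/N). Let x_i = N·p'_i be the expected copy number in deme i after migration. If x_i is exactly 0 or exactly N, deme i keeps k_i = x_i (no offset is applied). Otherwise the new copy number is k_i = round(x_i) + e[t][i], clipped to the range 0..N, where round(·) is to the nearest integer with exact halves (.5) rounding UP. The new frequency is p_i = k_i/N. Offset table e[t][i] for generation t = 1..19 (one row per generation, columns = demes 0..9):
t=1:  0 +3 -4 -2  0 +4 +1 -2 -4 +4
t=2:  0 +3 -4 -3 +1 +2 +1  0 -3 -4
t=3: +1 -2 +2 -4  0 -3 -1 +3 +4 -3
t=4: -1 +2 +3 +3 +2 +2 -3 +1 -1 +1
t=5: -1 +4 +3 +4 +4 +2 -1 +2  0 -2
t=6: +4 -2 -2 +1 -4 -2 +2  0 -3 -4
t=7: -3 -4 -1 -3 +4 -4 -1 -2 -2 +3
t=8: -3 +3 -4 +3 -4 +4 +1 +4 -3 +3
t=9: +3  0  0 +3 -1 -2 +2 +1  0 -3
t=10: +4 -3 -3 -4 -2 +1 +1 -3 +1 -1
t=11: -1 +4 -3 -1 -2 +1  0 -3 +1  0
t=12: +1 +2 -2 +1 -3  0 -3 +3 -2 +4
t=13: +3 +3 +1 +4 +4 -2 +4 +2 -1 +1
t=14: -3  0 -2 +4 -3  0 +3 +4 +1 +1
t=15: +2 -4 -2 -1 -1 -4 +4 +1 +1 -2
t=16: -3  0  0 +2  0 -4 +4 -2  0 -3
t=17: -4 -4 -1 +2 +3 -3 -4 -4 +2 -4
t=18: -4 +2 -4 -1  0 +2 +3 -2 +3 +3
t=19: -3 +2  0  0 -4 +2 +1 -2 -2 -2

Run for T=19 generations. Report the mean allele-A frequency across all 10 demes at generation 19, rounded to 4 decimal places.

t=0: k=[60 60 60 60 60 0 0 0 0 0]
t=1: x=[60.0000 60.0000 60.0000 60.0000 57.0000 3.0000 0.0000 0.0000 0.0000 0.0000] k=[60 60 60 60 57 7 0 0 0 0]
t=2: x=[60.0000 60.0000 60.0000 59.8500 54.6500 9.1500 0.3500 0.0000 0.0000 0.0000] k=[60 60 60 57 56 11 1 0 0 0]
t=3: x=[60.0000 60.0000 59.8500 57.1000 53.8000 12.7500 1.4500 0.0500 0.0000 0.0000] k=[60 60 60 53 54 10 0 3 0 0]
t=4: x=[60.0000 60.0000 59.6500 53.4000 51.7500 11.7000 0.6500 2.7000 0.1500 0.0000] k=[60 60 60 56 54 14 0 4 0 0]
t=5: x=[60.0000 60.0000 59.8000 56.1000 52.1000 15.3000 0.9000 3.6000 0.2000 0.0000] k=[60 60 60 60 56 17 0 6 0 0]
t=6: x=[60.0000 60.0000 60.0000 59.8000 54.2500 18.1000 1.1500 5.4000 0.3000 0.0000] k=[60 60 60 60 50 16 3 5 0 0]
t=7: x=[60.0000 60.0000 60.0000 59.5000 48.8000 17.0500 3.7500 4.6500 0.2500 0.0000] k=[60 60 60 57 53 13 3 3 0 0]
t=8: x=[60.0000 60.0000 59.8500 56.9500 51.2000 14.5000 3.5000 2.8500 0.1500 0.0000] k=[60 60 56 60 47 19 5 7 0 0]
t=9: x=[60.0000 59.8000 56.4000 59.1500 46.2500 19.7000 5.8000 6.5500 0.3500 0.0000] k=[60 60 56 60 45 18 8 8 0 0]
t=10: x=[60.0000 59.8000 56.4000 59.0500 44.4000 18.8500 8.5000 7.6000 0.4000 0.0000] k=[60 57 53 55 42 20 10 5 1 0]
t=11: x=[59.8500 56.9500 53.3000 54.2500 41.5500 20.6000 10.2500 5.0500 1.1500 0.0500] k=[59 60 50 53 40 22 10 2 2 0]
t=12: x=[59.0500 59.4500 50.6500 52.2000 39.7500 22.3000 10.2000 2.4000 1.9000 0.1000] k=[60 60 49 53 37 22 7 5 0 4]
t=13: x=[60.0000 59.4500 49.7500 52.0000 37.0500 22.0000 7.6500 4.8500 0.4500 3.8000] k=[60 60 51 56 41 20 12 7 0 5]
t=14: x=[60.0000 59.5500 51.7000 55.0000 40.7000 20.6500 12.1500 6.9000 0.6000 4.7500] k=[60 60 50 59 38 21 15 11 2 6]
t=15: x=[60.0000 59.5000 50.9500 57.5000 38.2000 21.5500 15.1000 10.7500 2.6500 5.8000] k=[60 56 49 57 37 18 19 12 4 4]
t=16: x=[59.8000 55.8500 49.7500 55.6000 37.0500 19.0000 18.6000 11.9500 4.4000 4.0000] k=[57 56 50 58 37 15 23 10 4 1]
t=17: x=[56.9500 55.7500 50.7000 56.5500 36.9500 16.5000 21.9500 10.3500 4.1500 1.1500] k=[53 52 50 59 40 14 18 6 6 0]
t=18: x=[52.9500 51.9500 50.5500 57.6000 39.6500 15.5000 17.2000 6.6000 5.7000 0.3000] k=[49 54 47 57 40 18 20 5 9 3]
t=19: x=[49.2500 53.4000 47.8500 55.6500 39.7500 19.2000 19.1500 5.9500 8.5000 3.3000] k=[46 55 48 56 36 21 20 4 7 1]

0.4900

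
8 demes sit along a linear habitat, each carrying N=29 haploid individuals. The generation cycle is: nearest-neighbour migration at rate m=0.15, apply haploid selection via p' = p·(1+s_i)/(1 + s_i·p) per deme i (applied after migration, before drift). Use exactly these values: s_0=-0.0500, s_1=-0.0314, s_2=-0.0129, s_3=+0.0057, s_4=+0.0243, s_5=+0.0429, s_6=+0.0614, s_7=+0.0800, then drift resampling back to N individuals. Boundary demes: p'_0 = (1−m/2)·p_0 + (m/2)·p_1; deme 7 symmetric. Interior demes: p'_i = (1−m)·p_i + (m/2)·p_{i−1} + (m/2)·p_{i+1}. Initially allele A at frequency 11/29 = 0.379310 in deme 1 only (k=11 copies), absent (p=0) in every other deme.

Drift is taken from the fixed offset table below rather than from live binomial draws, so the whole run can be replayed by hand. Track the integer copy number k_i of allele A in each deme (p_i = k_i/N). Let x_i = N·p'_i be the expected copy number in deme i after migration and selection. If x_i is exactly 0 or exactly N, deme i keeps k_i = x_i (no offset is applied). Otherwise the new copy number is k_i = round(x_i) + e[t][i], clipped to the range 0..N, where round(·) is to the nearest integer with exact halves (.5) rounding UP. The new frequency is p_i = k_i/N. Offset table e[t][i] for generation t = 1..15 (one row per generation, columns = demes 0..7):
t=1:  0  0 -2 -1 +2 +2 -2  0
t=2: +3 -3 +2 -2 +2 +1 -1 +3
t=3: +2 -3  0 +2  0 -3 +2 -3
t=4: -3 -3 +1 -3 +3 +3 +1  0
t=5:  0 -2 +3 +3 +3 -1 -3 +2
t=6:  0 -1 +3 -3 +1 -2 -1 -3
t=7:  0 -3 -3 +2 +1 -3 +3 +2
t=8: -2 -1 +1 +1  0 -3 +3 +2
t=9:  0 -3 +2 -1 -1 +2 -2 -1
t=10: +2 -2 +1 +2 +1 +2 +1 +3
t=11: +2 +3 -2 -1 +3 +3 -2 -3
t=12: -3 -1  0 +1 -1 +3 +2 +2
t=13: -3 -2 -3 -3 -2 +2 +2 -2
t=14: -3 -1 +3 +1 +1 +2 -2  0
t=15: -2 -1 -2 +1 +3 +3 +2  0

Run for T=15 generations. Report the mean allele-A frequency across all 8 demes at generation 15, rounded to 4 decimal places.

0.1638

t=0: k=[0 11 0 0 0 0 0 0]
t=1: x=[0.7849 9.1490 0.8147 0.0000 0.0000 0.0000 0.0000 0.0000] k=[1 9 0 0 0 0 0 0]
t=2: x=[1.5242 7.5455 0.6665 0.0000 0.0000 0.0000 0.0000 0.0000] k=[5 5 3 0 0 0 0 0]
t=3: x=[4.7913 4.7225 2.8910 0.2263 0.0000 0.0000 0.0000 0.0000] k=[7 2 3 2 0 0 0 0]
t=4: x=[6.3665 2.3794 2.8168 1.9352 0.1536 0.0000 0.0000 0.0000] k=[3 0 4 0 3 0 0 0]
t=5: x=[2.6489 0.5088 3.3612 0.5279 2.6064 0.2346 0.0000 0.0000] k=[3 0 6 4 6 0 0 0]
t=6: x=[2.6489 0.6543 5.3432 4.3209 5.5063 0.4690 0.0000 0.0000] k=[3 0 8 1 7 0 0 0]
t=7: x=[2.6489 0.7998 6.8071 1.9855 6.1404 0.5471 0.0000 0.0000] k=[3 0 4 4 7 0 0 0]
t=8: x=[2.6489 0.5088 3.6583 4.2456 6.3685 0.5471 0.0000 0.0000] k=[1 0 5 5 6 0 0 0]
t=9: x=[0.8802 0.4361 4.5747 5.0988 5.5824 0.4690 0.0000 0.0000] k=[1 0 7 4 5 2 0 0]
t=10: x=[0.8802 0.5815 6.1866 4.3209 4.7953 2.1574 0.1592 0.0000] k=[3 0 7 6 6 4 1 0]
t=11: x=[2.6489 0.7270 6.3355 6.1023 5.9629 4.0698 1.2176 0.0810] k=[5 4 4 5 9 7 0 0]
t=12: x=[4.7188 3.9645 4.0297 5.2494 8.6955 6.8422 0.5566 0.0000] k=[2 3 4 6 8 10 3 0]
t=13: x=[1.9783 2.9153 4.0297 6.0271 8.1398 9.5927 3.4783 0.2428] k=[0 1 1 3 6 12 5 0]
t=14: x=[0.0713 0.8969 1.1357 3.0907 6.3432 11.3135 5.4073 0.4046] k=[0 0 4 4 7 13 3 0]
t=15: x=[0.0000 0.2907 3.6583 4.2456 7.3560 12.0951 3.7137 0.2428] k=[0 0 2 5 10 15 6 0]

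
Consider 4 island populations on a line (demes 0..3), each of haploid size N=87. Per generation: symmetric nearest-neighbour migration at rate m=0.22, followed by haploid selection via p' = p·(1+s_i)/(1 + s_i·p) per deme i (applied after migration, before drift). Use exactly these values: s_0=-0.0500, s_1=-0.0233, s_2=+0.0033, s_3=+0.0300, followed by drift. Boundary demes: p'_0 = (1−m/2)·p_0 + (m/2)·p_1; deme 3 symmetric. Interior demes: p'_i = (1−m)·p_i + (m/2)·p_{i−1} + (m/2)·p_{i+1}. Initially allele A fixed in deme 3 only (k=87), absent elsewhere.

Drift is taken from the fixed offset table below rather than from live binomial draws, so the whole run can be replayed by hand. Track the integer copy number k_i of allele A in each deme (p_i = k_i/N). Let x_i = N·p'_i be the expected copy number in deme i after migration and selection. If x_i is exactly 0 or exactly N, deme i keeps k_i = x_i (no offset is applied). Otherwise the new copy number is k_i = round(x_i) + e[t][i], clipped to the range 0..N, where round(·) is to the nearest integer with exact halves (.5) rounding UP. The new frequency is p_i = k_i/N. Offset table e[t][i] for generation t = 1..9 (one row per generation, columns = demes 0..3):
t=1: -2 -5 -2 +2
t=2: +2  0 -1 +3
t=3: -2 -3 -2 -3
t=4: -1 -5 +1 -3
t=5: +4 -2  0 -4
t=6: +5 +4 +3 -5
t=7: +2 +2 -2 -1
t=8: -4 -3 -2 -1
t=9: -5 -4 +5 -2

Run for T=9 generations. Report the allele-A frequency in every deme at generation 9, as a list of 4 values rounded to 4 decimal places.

[0.0000, 0.0575, 0.3218, 0.4253]

t=0: k=[0 0 0 87]
t=1: x=[0.0000 0.0000 9.5981 77.6789] k=[0 0 8 80]
t=2: x=[0.0000 0.8597 15.0810 72.4418] k=[0 1 14 75]
t=3: x=[0.1045 2.2674 19.3295 68.7205] k=[0 0 17 66]
t=4: x=[0.0000 1.8273 20.5717 61.1503] k=[0 0 22 58]
t=5: x=[0.0000 2.3651 23.5966 54.6430] k=[0 0 24 51]
t=6: x=[0.0000 2.5803 24.3878 48.6649] k=[0 7 27 44]
t=7: x=[0.7318 8.2522 26.7310 42.7725] k=[3 10 25 42]
t=8: x=[3.5893 10.6576 25.2790 40.7697] k=[0 8 23 40]
t=9: x=[0.8364 8.5858 23.2761 38.7642] k=[0 5 28 37]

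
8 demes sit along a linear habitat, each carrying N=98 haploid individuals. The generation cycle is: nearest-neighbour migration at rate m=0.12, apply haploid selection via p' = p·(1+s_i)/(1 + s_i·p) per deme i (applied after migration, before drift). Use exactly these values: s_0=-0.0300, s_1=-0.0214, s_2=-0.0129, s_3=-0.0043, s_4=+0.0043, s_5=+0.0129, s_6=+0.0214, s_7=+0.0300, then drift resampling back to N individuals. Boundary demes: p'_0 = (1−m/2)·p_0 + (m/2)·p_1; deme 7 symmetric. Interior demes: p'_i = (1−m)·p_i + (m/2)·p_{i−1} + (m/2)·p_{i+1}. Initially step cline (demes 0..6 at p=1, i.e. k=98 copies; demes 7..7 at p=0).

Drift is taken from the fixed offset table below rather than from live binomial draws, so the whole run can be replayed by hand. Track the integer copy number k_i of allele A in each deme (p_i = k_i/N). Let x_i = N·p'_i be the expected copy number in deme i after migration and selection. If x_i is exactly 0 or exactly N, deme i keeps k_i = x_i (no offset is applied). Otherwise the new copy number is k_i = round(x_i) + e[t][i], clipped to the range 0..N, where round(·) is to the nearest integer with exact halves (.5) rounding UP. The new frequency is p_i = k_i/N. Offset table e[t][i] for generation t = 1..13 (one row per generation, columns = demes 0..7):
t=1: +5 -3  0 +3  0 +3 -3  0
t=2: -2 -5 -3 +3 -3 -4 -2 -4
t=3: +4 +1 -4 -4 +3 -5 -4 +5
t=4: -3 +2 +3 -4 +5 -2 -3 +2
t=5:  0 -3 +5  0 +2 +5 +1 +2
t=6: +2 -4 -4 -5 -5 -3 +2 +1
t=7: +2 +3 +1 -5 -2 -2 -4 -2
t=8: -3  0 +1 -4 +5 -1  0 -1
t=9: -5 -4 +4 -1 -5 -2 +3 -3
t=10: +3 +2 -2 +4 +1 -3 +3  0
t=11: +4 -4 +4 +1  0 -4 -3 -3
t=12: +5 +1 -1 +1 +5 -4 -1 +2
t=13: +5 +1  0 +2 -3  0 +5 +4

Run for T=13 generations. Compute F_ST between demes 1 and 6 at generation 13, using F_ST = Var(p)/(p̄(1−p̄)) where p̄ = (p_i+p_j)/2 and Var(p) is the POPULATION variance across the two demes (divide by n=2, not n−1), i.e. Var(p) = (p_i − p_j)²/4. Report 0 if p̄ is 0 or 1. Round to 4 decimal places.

0.1357

t=0: k=[98 98 98 98 98 98 98 0]
t=1: x=[98.0000 98.0000 98.0000 98.0000 98.0000 98.0000 92.2359 6.0455] k=[98 98 98 98 98 98 89 6]
t=2: x=[98.0000 98.0000 98.0000 98.0000 98.0000 97.4668 84.8037 11.2715] k=[98 98 98 98 98 93 83 7]
t=3: x=[98.0000 98.0000 98.0000 98.0000 97.7013 92.7639 79.3617 11.8648] k=[98 98 98 98 98 88 75 17]
t=4: x=[98.0000 98.0000 98.0000 98.0000 97.4026 87.9363 72.6994 20.9630] k=[98 98 98 98 98 86 70 23]
t=5: x=[98.0000 98.0000 98.0000 98.0000 97.2831 85.8966 68.5778 26.3860] k=[98 98 98 98 98 91 70 28]
t=6: x=[98.0000 98.0000 98.0000 98.0000 97.5818 90.2520 69.1727 31.1446] k=[98 98 98 98 93 87 71 32]
t=7: x=[98.0000 98.0000 98.0000 97.6987 92.9606 86.5304 70.0450 35.0022] k=[98 98 98 93 91 85 66 33]
t=8: x=[98.0000 98.0000 97.6961 93.1602 90.7887 84.3711 65.6207 35.6477] k=[98 98 98 89 96 83 66 35]
t=9: x=[98.0000 98.0000 97.4530 89.9281 94.8133 82.9242 65.6207 37.5422] k=[98 98 98 89 90 81 69 35]
t=10: x=[98.0000 98.0000 97.4530 89.5668 89.4336 81.0008 68.1216 37.7235] k=[98 98 95 94 90 78 71 38]
t=11: x=[98.0000 97.8161 95.0835 93.8027 89.5532 78.5010 69.8666 40.6815] k=[98 94 98 95 90 75 67 38]
t=12: x=[97.7526 94.4058 97.5745 94.8670 89.4336 75.6420 66.1966 40.4402] k=[98 95 97 96 94 72 65 42]
t=13: x=[97.8144 95.2426 96.8048 95.9313 92.8211 73.1386 64.5084 44.0958] k=[98 96 97 98 90 73 70 48]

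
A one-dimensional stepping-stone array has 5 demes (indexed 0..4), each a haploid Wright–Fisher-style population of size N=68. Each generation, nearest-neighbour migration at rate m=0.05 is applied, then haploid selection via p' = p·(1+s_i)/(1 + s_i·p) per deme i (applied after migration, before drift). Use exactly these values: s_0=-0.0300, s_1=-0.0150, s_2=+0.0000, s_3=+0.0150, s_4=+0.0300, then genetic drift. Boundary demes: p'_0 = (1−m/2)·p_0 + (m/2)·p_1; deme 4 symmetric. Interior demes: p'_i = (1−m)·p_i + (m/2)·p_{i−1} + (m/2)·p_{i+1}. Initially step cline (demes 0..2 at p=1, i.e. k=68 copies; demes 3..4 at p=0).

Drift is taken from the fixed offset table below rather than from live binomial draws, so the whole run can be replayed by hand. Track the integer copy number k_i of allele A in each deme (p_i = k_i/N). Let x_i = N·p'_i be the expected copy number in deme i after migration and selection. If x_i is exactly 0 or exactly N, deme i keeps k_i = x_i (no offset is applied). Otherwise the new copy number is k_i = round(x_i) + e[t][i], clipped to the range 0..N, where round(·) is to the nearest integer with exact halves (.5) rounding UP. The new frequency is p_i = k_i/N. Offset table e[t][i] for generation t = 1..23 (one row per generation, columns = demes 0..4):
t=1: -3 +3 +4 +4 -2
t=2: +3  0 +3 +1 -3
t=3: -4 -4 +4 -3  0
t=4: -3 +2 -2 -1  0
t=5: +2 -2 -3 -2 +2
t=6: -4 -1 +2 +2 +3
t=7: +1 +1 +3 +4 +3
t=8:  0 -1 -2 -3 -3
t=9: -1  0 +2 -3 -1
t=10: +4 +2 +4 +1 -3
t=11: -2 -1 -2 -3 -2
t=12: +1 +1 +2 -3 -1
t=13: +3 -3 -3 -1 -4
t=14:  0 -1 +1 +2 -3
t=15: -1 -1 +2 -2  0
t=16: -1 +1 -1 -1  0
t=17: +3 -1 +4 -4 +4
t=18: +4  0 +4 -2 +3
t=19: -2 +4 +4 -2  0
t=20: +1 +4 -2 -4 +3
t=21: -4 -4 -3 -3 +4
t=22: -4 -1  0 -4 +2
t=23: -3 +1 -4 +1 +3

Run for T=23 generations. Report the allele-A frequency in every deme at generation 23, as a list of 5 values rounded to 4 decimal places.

[0.8235, 0.9412, 0.7647, 0.0441, 0.2794]

t=0: k=[68 68 68 0 0]
t=1: x=[68.0000 68.0000 66.3000 1.7249 0.0000] k=[68 68 68 6 0]
t=2: x=[68.0000 68.0000 66.4500 7.4988 0.1545] k=[68 68 68 8 0]
t=3: x=[68.0000 68.0000 66.5000 9.4202 0.2060] k=[68 68 68 6 0]
t=4: x=[68.0000 68.0000 66.4500 7.4988 0.1545] k=[68 68 64 6 0]
t=5: x=[68.0000 67.8985 62.6500 7.3976 0.1545] k=[68 66 60 5 2]
t=6: x=[67.9485 65.8690 58.7750 6.3856 2.1353] k=[64 65 61 8 5]
t=7: x=[63.9095 64.8296 59.7750 9.3696 5.2156] k=[65 66 63 13 8]
t=8: x=[64.9371 65.8690 61.8250 14.2923 8.3389] k=[65 65 60 11 5]
t=9: x=[64.9114 64.8296 58.9000 12.2236 5.2925] k=[64 65 61 9 4]
t=10: x=[63.9095 64.8296 59.8000 10.3045 4.2410] k=[68 67 64 11 1]
t=11: x=[67.9742 66.9343 62.7500 12.2236 1.2868] k=[66 66 61 9 0]
t=12: x=[65.9400 65.8437 59.8250 10.2034 0.2317] k=[67 67 62 7 0]
t=13: x=[66.9695 66.8582 60.7500 8.3080 0.1802] k=[68 64 58 7 0]
t=14: x=[67.8969 63.8921 56.8750 8.2068 0.1802] k=[68 63 58 10 0]
t=15: x=[67.8711 62.9295 56.9250 11.0875 0.2575] k=[67 62 59 9 0]
t=16: x=[66.8408 61.9674 57.8250 10.1529 0.2317] k=[66 63 57 9 0]
t=17: x=[65.8628 62.8536 55.9500 10.1024 0.2317] k=[68 62 60 6 4]
t=18: x=[67.8454 62.0181 58.7000 7.3976 4.1641] k=[68 62 63 5 7]
t=19: x=[67.8454 62.0940 61.5250 6.5881 7.1366] k=[66 66 66 5 7]
t=20: x=[65.9400 65.9705 64.4750 6.6640 7.1366] k=[67 68 62 3 10]
t=21: x=[66.9953 67.8223 60.6750 4.7149 10.0761] k=[63 64 58 2 14]
t=22: x=[62.8827 63.7654 56.7500 3.7524 14.0262] k=[59 63 57 0 16]
t=23: x=[58.8617 62.6763 55.7250 1.8516 15.9582] k=[56 64 52 3 19]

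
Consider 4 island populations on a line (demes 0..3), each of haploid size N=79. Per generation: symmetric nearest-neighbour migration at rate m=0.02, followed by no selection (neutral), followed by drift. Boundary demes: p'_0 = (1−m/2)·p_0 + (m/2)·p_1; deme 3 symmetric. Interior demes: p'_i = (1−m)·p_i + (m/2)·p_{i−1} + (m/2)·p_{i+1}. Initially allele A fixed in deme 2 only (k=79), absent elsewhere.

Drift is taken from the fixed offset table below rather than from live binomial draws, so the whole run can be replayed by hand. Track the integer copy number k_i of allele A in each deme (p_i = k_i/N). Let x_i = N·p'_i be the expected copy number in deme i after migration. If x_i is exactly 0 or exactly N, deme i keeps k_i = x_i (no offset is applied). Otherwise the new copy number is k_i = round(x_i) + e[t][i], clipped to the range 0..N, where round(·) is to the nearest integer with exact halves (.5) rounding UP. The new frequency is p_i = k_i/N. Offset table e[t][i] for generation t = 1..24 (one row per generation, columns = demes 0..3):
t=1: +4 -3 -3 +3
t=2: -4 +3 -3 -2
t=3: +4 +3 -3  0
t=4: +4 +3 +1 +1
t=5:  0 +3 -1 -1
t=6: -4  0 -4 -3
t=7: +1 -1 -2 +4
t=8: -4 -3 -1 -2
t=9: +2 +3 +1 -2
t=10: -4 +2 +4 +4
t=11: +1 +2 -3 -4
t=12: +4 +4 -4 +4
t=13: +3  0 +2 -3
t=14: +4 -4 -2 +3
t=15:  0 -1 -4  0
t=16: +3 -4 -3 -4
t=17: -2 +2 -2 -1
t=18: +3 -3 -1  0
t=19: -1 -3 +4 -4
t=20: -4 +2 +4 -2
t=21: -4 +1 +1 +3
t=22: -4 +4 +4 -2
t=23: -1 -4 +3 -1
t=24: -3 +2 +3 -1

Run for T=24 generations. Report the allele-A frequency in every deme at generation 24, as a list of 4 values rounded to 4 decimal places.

[0.0000, 0.1899, 0.5949, 0.0000]

t=0: k=[0 0 79 0]
t=1: x=[0.0000 0.7900 77.4200 0.7900] k=[0 0 74 4]
t=2: x=[0.0000 0.7400 72.5600 4.7000] k=[0 4 70 3]
t=3: x=[0.0400 4.6200 68.6700 3.6700] k=[4 8 66 4]
t=4: x=[4.0400 8.5400 64.8000 4.6200] k=[8 12 66 6]
t=5: x=[8.0400 12.5000 64.8600 6.6000] k=[8 16 64 6]
t=6: x=[8.0800 16.4000 62.9400 6.5800] k=[4 16 59 4]
t=7: x=[4.1200 16.3100 58.0200 4.5500] k=[5 15 56 9]
t=8: x=[5.1000 15.3100 55.1200 9.4700] k=[1 12 54 7]
t=9: x=[1.1100 12.3100 53.1100 7.4700] k=[3 15 54 5]
t=10: x=[3.1200 15.2700 53.1200 5.4900] k=[0 17 57 9]
t=11: x=[0.1700 17.2300 56.1200 9.4800] k=[1 19 53 5]
t=12: x=[1.1800 19.1600 52.1800 5.4800] k=[5 23 48 9]
t=13: x=[5.1800 23.0700 47.3600 9.3900] k=[8 23 49 6]
t=14: x=[8.1500 23.1100 48.3100 6.4300] k=[12 19 46 9]
t=15: x=[12.0700 19.2000 45.3600 9.3700] k=[12 18 41 9]
t=16: x=[12.0600 18.1700 40.4500 9.3200] k=[15 14 37 5]
t=17: x=[14.9900 14.2400 36.4500 5.3200] k=[13 16 34 4]
t=18: x=[13.0300 16.1500 33.5200 4.3000] k=[16 13 33 4]
t=19: x=[15.9700 13.2300 32.5100 4.2900] k=[15 10 37 0]
t=20: x=[14.9500 10.3200 36.3600 0.3700] k=[11 12 40 0]
t=21: x=[11.0100 12.2700 39.3200 0.4000] k=[7 13 40 3]
t=22: x=[7.0600 13.2100 39.3600 3.3700] k=[3 17 43 1]
t=23: x=[3.1400 17.1200 42.3200 1.4200] k=[2 13 45 0]
t=24: x=[2.1100 13.2100 44.2300 0.4500] k=[0 15 47 0]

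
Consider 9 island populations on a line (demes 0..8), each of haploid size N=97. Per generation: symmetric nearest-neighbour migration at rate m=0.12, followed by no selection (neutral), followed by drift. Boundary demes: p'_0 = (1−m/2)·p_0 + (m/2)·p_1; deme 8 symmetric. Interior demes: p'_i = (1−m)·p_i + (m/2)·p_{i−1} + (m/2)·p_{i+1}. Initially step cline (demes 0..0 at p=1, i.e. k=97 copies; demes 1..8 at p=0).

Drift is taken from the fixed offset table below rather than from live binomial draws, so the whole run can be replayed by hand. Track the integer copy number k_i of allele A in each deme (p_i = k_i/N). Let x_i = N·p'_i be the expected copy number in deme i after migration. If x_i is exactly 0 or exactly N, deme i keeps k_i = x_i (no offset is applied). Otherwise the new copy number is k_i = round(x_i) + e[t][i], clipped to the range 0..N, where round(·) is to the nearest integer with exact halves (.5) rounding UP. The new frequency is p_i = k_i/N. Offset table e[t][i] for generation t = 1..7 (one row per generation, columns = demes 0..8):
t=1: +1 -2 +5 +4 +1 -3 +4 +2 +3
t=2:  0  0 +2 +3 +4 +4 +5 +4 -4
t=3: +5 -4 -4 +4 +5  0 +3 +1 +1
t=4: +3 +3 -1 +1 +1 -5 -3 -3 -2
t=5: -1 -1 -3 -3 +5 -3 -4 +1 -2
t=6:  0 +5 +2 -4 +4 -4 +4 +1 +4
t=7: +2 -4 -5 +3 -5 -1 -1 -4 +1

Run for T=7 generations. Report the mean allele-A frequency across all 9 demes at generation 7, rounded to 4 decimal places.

0.1214

t=0: k=[97 0 0 0 0 0 0 0 0]
t=1: x=[91.1800 5.8200 0.0000 0.0000 0.0000 0.0000 0.0000 0.0000 0.0000] k=[92 4 0 0 0 0 0 0 0]
t=2: x=[86.7200 9.0400 0.2400 0.0000 0.0000 0.0000 0.0000 0.0000 0.0000] k=[87 9 2 0 0 0 0 0 0]
t=3: x=[82.3200 13.2600 2.3000 0.1200 0.0000 0.0000 0.0000 0.0000 0.0000] k=[87 9 0 4 0 0 0 0 0]
t=4: x=[82.3200 13.1400 0.7800 3.5200 0.2400 0.0000 0.0000 0.0000 0.0000] k=[85 16 0 5 1 0 0 0 0]
t=5: x=[80.8600 19.1800 1.2600 4.4600 1.1800 0.0600 0.0000 0.0000 0.0000] k=[80 18 0 1 6 0 0 0 0]
t=6: x=[76.2800 20.6400 1.1400 1.2400 5.3400 0.3600 0.0000 0.0000 0.0000] k=[76 26 3 0 9 0 0 0 0]
t=7: x=[73.0000 27.6200 4.2000 0.7200 7.9200 0.5400 0.0000 0.0000 0.0000] k=[75 24 0 4 3 0 0 0 0]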